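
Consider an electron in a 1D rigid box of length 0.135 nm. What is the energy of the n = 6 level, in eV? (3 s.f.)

E_6 = 743 eV

For an infinite well E_n = n²h²/(8m_eL²), so E_1 = h²/(8m_eL²) = (6.626×10^-34)²/(8·9.109×10^-31·(1.35×10^-10 m)²) = 3.306×10^-18 J.
Then E_6 = 6²·E_1 = 36·3.306×10^-18 J = 1.190×10^-16 J.
Converting, E_6 = 1.190×10^-16 J / (1.602×10^-19 J/eV) = 743 eV.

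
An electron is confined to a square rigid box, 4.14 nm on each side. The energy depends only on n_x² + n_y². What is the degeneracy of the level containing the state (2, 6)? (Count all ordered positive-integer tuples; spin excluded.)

degeneracy = 2

The level has n_x² + n_y² = 40. The ordered positive-integer solutions are (2, 6), (6, 2).
That gives 2 states.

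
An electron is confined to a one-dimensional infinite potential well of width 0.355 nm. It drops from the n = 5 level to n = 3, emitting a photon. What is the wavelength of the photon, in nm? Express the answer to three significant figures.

λ = 26.0 nm

E_1 = h²/(8m_eL²) = 4.781×10^-19 J, so ΔE = (5² − 3²)E_1 = 7.650×10^-18 J.
λ = hc/ΔE = (6.626×10^-34·2.998×10^8)/7.650×10^-18 = 2.60×10^-8 m = 26.0 nm.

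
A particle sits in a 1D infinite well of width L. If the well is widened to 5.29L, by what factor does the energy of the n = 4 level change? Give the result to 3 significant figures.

0.0357

E_n ∝ 1/L², so the energy scales by 1/5.29² = 0.0357.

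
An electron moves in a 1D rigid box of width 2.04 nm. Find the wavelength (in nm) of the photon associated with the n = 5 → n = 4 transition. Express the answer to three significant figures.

λ = 1.52×10^3 nm

E_1 = h²/(8m_eL²) = 1.448×10^-20 J, so ΔE = (5² − 4²)E_1 = 1.303×10^-19 J.
λ = hc/ΔE = (6.626×10^-34·2.998×10^8)/1.303×10^-19 = 1.52×10^-6 m = 1.52×10^3 nm.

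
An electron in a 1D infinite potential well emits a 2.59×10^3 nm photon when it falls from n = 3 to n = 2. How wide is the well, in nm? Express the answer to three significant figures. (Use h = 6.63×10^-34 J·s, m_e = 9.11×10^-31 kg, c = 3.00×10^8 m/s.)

L = 1.98 nm

The photon carries ΔE = hc/λ = 6.63×10^-34·3.00×10^8/2.59×10^-6 m = 7.680×10^-20 J.
Since ΔE = (3² − 2²)E_1, E_1 = 1.536×10^-20 J, and L = h/√(8m_eE_1) = 1.98×10^-9 m = 1.98 nm.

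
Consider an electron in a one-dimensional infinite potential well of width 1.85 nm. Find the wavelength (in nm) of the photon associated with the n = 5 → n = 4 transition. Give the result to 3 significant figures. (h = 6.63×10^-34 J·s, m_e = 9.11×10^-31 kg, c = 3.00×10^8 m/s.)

λ = 1.25×10^3 nm

E_1 = h²/(8m_eL²) = 1.762×10^-20 J, so ΔE = (5² − 4²)E_1 = 1.586×10^-19 J.
λ = hc/ΔE = (6.63×10^-34·3.00×10^8)/1.586×10^-19 = 1.25×10^-6 m = 1.25×10^3 nm.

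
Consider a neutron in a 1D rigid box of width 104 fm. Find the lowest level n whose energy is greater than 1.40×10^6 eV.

n = 9

E_1 = h²/(8m_nL²) = 3.029×10^-15 J = 1.891×10^4 eV.
Need n² > 1.40×10^6/1.891×10^4 = 74.03, i.e. n > 8.604.
The smallest integer satisfying this is n = 9.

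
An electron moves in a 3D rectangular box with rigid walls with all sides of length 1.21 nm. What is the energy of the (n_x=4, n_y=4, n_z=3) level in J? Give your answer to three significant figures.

E = 1.69×10^-18 J

For a 3D rectangular well E = (h²/8m_e)·Σ n_i²/L_i² = (6.626×10^-34)²/(8·9.109×10^-31) · [4²/(1.21 nm)² + 4²/(1.21 nm)² + 3²/(1.21 nm)²].
Evaluating gives E = 1.69×10^-18 J.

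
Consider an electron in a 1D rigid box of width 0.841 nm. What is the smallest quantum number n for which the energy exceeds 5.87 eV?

E_1 = h²/(8m_eL²) = 8.518×10^-20 J = 0.5317 eV.
Need n² > 5.87/0.5317 = 11.04, i.e. n > 3.323.
The smallest integer satisfying this is n = 4.

n = 4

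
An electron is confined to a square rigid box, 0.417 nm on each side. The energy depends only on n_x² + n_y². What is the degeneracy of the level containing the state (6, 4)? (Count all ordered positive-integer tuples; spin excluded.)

The level has n_x² + n_y² = 52. The ordered positive-integer solutions are (4, 6), (6, 4).
That gives 2 states.

degeneracy = 2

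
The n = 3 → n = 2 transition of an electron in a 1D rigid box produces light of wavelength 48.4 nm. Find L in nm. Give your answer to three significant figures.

L = 0.271 nm

The photon carries ΔE = hc/λ = 6.626×10^-34·2.998×10^8/4.84×10^-8 m = 4.104×10^-18 J.
Since ΔE = (3² − 2²)E_1, E_1 = 8.208×10^-19 J, and L = h/√(8m_eE_1) = 2.71×10^-10 m = 0.271 nm.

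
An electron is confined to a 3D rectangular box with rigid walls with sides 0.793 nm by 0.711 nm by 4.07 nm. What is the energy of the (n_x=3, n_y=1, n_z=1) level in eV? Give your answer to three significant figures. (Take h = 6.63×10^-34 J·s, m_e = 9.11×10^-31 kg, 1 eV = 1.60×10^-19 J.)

For a 3D rectangular well E = (h²/8m_e)·Σ n_i²/L_i² = (6.63×10^-34)²/(8·9.11×10^-31) · [3²/(0.793 nm)² + 1²/(0.711 nm)² + 1²/(4.07 nm)²].
Evaluating gives E = 9.862×10^-19 J = 6.16 eV.

E = 6.16 eV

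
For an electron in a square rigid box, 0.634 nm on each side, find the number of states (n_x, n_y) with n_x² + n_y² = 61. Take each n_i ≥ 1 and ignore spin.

The level has n_x² + n_y² = 61. The ordered positive-integer solutions are (5, 6), (6, 5).
That gives 2 states.

degeneracy = 2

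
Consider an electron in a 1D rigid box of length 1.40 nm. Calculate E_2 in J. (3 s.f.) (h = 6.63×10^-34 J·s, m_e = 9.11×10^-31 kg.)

For an infinite well E_n = n²h²/(8m_eL²), so E_1 = h²/(8m_eL²) = (6.63×10^-34)²/(8·9.11×10^-31·(1.40×10^-9 m)²) = 3.077×10^-20 J.
Then E_2 = 2²·E_1 = 4·3.077×10^-20 J = 1.23×10^-19 J.

E_2 = 1.23×10^-19 J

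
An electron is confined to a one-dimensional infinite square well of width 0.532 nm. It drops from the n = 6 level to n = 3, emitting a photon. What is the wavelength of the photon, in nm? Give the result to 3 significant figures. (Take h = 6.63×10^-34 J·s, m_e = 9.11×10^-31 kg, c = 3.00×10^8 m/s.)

E_1 = h²/(8m_eL²) = 2.131×10^-19 J, so ΔE = (6² − 3²)E_1 = 5.754×10^-18 J.
λ = hc/ΔE = (6.63×10^-34·3.00×10^8)/5.754×10^-18 = 3.46×10^-8 m = 34.6 nm.

λ = 34.6 nm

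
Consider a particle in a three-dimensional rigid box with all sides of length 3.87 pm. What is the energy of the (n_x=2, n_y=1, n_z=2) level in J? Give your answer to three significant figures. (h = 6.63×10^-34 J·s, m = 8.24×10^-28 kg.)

For a 3D rectangular well E = (h²/8m)·Σ n_i²/L_i² = (6.63×10^-34)²/(8·8.24×10^-28) · [2²/(3.87 pm)² + 1²/(3.87 pm)² + 2²/(3.87 pm)²].
Evaluating gives E = 4.01×10^-17 J.

E = 4.01×10^-17 J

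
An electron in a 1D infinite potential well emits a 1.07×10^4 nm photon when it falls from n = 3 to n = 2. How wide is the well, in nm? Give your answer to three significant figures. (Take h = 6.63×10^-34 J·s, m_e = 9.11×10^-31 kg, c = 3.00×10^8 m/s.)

L = 4.03 nm

The photon carries ΔE = hc/λ = 6.63×10^-34·3.00×10^8/1.07×10^-5 m = 1.859×10^-20 J.
Since ΔE = (3² − 2²)E_1, E_1 = 3.718×10^-21 J, and L = h/√(8m_eE_1) = 4.03×10^-9 m = 4.03 nm.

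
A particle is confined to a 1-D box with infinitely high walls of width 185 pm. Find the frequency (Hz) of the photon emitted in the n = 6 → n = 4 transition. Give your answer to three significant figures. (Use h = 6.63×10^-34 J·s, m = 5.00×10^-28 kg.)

E_1 = h²/(8mL²) = 3.211×10^-21 J and ΔE = (6² − 4²)E_1 = 6.422×10^-20 J.
f = ΔE/h = 6.422×10^-20/6.63×10^-34 = 9.69×10^13 Hz.

f = 9.69×10^13 Hz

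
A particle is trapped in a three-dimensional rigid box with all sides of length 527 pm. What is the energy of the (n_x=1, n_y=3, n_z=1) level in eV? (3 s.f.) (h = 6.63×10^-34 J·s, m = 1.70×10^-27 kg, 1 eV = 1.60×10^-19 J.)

E = 0.00800 eV

For a 3D rectangular well E = (h²/8m)·Σ n_i²/L_i² = (6.63×10^-34)²/(8·1.70×10^-27) · [1²/(527 pm)² + 3²/(527 pm)² + 1²/(527 pm)²].
Evaluating gives E = 1.280×10^-21 J = 0.00800 eV.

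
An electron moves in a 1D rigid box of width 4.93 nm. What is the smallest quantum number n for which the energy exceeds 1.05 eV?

n = 9

E_1 = h²/(8m_eL²) = 2.479×10^-21 J = 0.01547 eV.
Need n² > 1.05/0.01547 = 67.87, i.e. n > 8.238.
The smallest integer satisfying this is n = 9.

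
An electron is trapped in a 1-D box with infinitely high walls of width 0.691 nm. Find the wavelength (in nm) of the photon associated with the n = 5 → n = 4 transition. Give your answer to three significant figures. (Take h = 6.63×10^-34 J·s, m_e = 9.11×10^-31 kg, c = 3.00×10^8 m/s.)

E_1 = h²/(8m_eL²) = 1.263×10^-19 J, so ΔE = (5² − 4²)E_1 = 1.137×10^-18 J.
λ = hc/ΔE = (6.63×10^-34·3.00×10^8)/1.137×10^-18 = 1.75×10^-7 m = 175 nm.

λ = 175 nm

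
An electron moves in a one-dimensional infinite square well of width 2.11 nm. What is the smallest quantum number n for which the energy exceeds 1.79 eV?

E_1 = h²/(8m_eL²) = 1.353×10^-20 J = 0.08446 eV.
Need n² > 1.79/0.08446 = 21.19, i.e. n > 4.603.
The smallest integer satisfying this is n = 5.

n = 5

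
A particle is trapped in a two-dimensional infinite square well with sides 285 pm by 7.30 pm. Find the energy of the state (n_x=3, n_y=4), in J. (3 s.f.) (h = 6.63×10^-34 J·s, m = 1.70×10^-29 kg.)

For a 2D rectangular well E = (h²/8m)·Σ n_i²/L_i² = (6.63×10^-34)²/(8·1.70×10^-29) · [3²/(285 pm)² + 4²/(7.30 pm)²].
Evaluating gives E = 9.71×10^-16 J.

E = 9.71×10^-16 J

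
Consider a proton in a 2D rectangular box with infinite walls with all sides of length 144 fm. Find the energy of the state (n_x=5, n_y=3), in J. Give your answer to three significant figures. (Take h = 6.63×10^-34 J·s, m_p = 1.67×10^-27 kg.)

For a 2D rectangular well E = (h²/8m_p)·Σ n_i²/L_i² = (6.63×10^-34)²/(8·1.67×10^-27) · [5²/(144 fm)² + 3²/(144 fm)²].
Evaluating gives E = 5.39×10^-14 J.

E = 5.39×10^-14 J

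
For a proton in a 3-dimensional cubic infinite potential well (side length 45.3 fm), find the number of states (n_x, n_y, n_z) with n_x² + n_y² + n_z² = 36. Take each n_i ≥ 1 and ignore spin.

degeneracy = 3

The level has n_x² + n_y² + n_z² = 36. The ordered positive-integer solutions are (2, 4, 4), (4, 2, 4), (4, 4, 2).
That gives 3 states.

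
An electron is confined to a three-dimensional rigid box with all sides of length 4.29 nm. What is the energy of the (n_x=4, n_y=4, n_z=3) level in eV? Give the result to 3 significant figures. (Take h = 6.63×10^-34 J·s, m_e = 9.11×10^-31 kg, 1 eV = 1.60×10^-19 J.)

For a 3D rectangular well E = (h²/8m_e)·Σ n_i²/L_i² = (6.63×10^-34)²/(8·9.11×10^-31) · [4²/(4.29 nm)² + 4²/(4.29 nm)² + 3²/(4.29 nm)²].
Evaluating gives E = 1.344×10^-19 J = 0.840 eV.

E = 0.840 eV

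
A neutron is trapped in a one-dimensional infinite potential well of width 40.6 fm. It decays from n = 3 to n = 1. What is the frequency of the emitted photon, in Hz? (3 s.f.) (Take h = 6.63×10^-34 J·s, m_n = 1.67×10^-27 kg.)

f = 2.41×10^20 Hz

E_1 = h²/(8m_nL²) = 1.996×10^-14 J and ΔE = (3² − 1²)E_1 = 1.597×10^-13 J.
f = ΔE/h = 1.597×10^-13/6.63×10^-34 = 2.41×10^20 Hz.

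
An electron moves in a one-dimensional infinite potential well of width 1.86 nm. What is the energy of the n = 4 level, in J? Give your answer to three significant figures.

E_4 = 2.79×10^-19 J

For an infinite well E_n = n²h²/(8m_eL²), so E_1 = h²/(8m_eL²) = (6.626×10^-34)²/(8·9.109×10^-31·(1.86×10^-9 m)²) = 1.741×10^-20 J.
Then E_4 = 4²·E_1 = 16·1.741×10^-20 J = 2.79×10^-19 J.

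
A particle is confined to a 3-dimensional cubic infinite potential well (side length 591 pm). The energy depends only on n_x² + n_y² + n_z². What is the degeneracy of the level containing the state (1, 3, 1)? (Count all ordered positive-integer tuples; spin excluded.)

The level has n_x² + n_y² + n_z² = 11. The ordered positive-integer solutions are (1, 1, 3), (1, 3, 1), (3, 1, 1).
That gives 3 states.

degeneracy = 3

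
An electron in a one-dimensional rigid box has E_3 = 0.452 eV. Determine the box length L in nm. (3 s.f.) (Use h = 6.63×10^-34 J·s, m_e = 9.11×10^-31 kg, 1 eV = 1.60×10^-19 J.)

L = 2.74 nm

From E_n = n²h²/(8m_eL²), L = n·h/√(8m_eE_n).
E_3 = 0.452 eV = 7.232×10^-20 J, so L = 3·6.63×10^-34/√(8·9.11×10^-31·7.232×10^-20) = 2.74×10^-9 m = 2.74 nm.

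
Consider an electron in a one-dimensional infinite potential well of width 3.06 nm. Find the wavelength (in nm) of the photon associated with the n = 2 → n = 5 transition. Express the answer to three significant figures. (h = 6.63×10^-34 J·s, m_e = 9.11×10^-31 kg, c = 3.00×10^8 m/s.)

λ = 1.47×10^3 nm

E_1 = h²/(8m_eL²) = 6.441×10^-21 J, so ΔE = (5² − 2²)E_1 = 1.353×10^-19 J.
λ = hc/ΔE = (6.63×10^-34·3.00×10^8)/1.353×10^-19 = 1.47×10^-6 m = 1.47×10^3 nm.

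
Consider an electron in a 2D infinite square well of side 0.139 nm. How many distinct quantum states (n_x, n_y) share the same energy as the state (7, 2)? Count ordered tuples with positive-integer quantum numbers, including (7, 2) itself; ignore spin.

The level has n_x² + n_y² = 53. The ordered positive-integer solutions are (2, 7), (7, 2).
That gives 2 states.

degeneracy = 2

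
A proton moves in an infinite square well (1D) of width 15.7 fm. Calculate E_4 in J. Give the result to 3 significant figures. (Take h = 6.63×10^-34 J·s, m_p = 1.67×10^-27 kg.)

E_4 = 2.14×10^-12 J

For an infinite well E_n = n²h²/(8m_pL²), so E_1 = h²/(8m_pL²) = (6.63×10^-34)²/(8·1.67×10^-27·(1.57×10^-14 m)²) = 1.335×10^-13 J.
Then E_4 = 4²·E_1 = 16·1.335×10^-13 J = 2.14×10^-12 J.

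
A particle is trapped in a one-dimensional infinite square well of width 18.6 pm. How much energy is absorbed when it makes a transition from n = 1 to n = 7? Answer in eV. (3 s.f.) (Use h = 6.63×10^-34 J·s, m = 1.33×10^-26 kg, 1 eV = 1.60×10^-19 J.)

E_1 = h²/(8mL²) = 1.194×10^-20 J.
|ΔE| = |1² − 7²|·E_1 = 48·1.194×10^-20 J = 5.731×10^-19 J = 3.58 eV.

|ΔE| = 3.58 eV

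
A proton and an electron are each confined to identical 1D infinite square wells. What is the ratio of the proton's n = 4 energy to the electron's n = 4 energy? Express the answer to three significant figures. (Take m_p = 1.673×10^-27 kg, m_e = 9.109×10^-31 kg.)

E_n ∝ 1/m at fixed n and L, so the ratio is m_e/m_p = 9.109×10^-31/1.673×10^-27 = 5.44×10^-4.

5.44×10^-4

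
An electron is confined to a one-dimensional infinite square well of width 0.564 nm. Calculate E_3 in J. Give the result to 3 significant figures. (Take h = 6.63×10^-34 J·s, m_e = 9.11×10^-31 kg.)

For an infinite well E_n = n²h²/(8m_eL²), so E_1 = h²/(8m_eL²) = (6.63×10^-34)²/(8·9.11×10^-31·(5.64×10^-10 m)²) = 1.896×10^-19 J.
Then E_3 = 3²·E_1 = 9·1.896×10^-19 J = 1.71×10^-18 J.

E_3 = 1.71×10^-18 J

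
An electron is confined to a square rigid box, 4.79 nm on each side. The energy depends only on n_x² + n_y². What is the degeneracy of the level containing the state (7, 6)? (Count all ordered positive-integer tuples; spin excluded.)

The level has n_x² + n_y² = 85. The ordered positive-integer solutions are (2, 9), (6, 7), (7, 6), (9, 2).
That gives 4 states.

degeneracy = 4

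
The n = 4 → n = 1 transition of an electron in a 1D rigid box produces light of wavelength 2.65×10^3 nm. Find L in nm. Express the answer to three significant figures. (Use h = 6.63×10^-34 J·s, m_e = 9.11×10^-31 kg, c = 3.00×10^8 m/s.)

L = 3.47 nm

The photon carries ΔE = hc/λ = 6.63×10^-34·3.00×10^8/2.65×10^-6 m = 7.506×10^-20 J.
Since ΔE = (4² − 1²)E_1, E_1 = 5.004×10^-21 J, and L = h/√(8m_eE_1) = 3.47×10^-9 m = 3.47 nm.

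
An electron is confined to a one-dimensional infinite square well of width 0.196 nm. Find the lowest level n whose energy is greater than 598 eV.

E_1 = h²/(8m_eL²) = 1.568×10^-18 J = 9.788 eV.
Need n² > 598/9.788 = 61.10, i.e. n > 7.817.
The smallest integer satisfying this is n = 8.

n = 8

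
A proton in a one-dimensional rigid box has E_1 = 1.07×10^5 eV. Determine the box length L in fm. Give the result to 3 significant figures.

From E_n = n²h²/(8m_pL²), L = n·h/√(8m_pE_n).
E_1 = 1.07×10^5 eV = 1.714×10^-14 J, so L = 1·6.626×10^-34/√(8·1.673×10^-27·1.714×10^-14) = 4.37×10^-14 m = 43.7 fm.

L = 43.7 fm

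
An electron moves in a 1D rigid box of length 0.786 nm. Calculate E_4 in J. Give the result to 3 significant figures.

For an infinite well E_n = n²h²/(8m_eL²), so E_1 = h²/(8m_eL²) = (6.626×10^-34)²/(8·9.109×10^-31·(7.86×10^-10 m)²) = 9.752×10^-20 J.
Then E_4 = 4²·E_1 = 16·9.752×10^-20 J = 1.56×10^-18 J.

E_4 = 1.56×10^-18 J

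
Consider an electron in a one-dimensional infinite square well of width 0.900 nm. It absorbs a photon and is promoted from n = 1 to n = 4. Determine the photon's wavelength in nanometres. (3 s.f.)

E_1 = h²/(8m_eL²) = 7.438×10^-20 J, so ΔE = (4² − 1²)E_1 = 1.116×10^-18 J.
λ = hc/ΔE = (6.626×10^-34·2.998×10^8)/1.116×10^-18 = 1.78×10^-7 m = 178 nm.

λ = 178 nm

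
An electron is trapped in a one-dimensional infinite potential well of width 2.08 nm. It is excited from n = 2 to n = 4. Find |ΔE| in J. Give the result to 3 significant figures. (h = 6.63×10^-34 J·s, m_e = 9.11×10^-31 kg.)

E_1 = h²/(8m_eL²) = 1.394×10^-20 J.
|ΔE| = |2² − 4²|·E_1 = 12·1.394×10^-20 J = 1.67×10^-19 J.

|ΔE| = 1.67×10^-19 J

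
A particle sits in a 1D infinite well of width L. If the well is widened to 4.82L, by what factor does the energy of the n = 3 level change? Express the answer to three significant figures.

E_n ∝ 1/L², so the energy scales by 1/4.82² = 0.0430.

0.0430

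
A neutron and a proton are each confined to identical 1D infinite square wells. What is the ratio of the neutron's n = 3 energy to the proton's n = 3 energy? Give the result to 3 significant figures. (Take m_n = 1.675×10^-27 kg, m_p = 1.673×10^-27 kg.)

E_n ∝ 1/m at fixed n and L, so the ratio is m_p/m_n = 1.673×10^-27/1.675×10^-27 = 0.999.

0.999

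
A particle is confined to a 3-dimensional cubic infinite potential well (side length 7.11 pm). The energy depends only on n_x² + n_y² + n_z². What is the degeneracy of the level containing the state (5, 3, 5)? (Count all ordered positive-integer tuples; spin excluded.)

degeneracy = 9

The level has n_x² + n_y² + n_z² = 59. The ordered positive-integer solutions are (1, 3, 7), (1, 7, 3), (3, 1, 7), (3, 5, 5), (3, 7, 1), (5, 3, 5), (5, 5, 3), (7, 1, 3), (7, 3, 1).
That gives 9 states.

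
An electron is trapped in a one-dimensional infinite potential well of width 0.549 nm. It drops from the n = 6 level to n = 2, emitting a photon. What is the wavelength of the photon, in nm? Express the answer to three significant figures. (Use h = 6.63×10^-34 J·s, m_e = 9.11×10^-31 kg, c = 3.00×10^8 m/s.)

λ = 31.1 nm

E_1 = h²/(8m_eL²) = 2.001×10^-19 J, so ΔE = (6² − 2²)E_1 = 6.403×10^-18 J.
λ = hc/ΔE = (6.63×10^-34·3.00×10^8)/6.403×10^-18 = 3.11×10^-8 m = 31.1 nm.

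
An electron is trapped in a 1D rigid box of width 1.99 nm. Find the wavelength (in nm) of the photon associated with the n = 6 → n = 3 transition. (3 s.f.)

λ = 484 nm

E_1 = h²/(8m_eL²) = 1.521×10^-20 J, so ΔE = (6² − 3²)E_1 = 4.107×10^-19 J.
λ = hc/ΔE = (6.626×10^-34·2.998×10^8)/4.107×10^-19 = 4.84×10^-7 m = 484 nm.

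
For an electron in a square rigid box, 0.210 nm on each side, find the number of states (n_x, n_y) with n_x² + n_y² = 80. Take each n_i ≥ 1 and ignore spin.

degeneracy = 2

The level has n_x² + n_y² = 80. The ordered positive-integer solutions are (4, 8), (8, 4).
That gives 2 states.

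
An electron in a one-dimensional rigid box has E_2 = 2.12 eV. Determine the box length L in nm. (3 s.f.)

L = 0.842 nm

From E_n = n²h²/(8m_eL²), L = n·h/√(8m_eE_n).
E_2 = 2.12 eV = 3.396×10^-19 J, so L = 2·6.626×10^-34/√(8·9.109×10^-31·3.396×10^-19) = 8.42×10^-10 m = 0.842 nm.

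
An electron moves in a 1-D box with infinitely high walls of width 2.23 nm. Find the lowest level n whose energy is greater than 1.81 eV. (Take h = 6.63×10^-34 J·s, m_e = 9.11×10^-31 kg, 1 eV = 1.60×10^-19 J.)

n = 5

E_1 = h²/(8m_eL²) = 1.213×10^-20 J = 0.07581 eV.
Need n² > 1.81/0.07581 = 23.88, i.e. n > 4.887.
The smallest integer satisfying this is n = 5.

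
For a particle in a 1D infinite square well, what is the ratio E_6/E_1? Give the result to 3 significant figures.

E_n ∝ n², so E_6/E_1 = 6²/1² = 36/1 = 36.0.

36.0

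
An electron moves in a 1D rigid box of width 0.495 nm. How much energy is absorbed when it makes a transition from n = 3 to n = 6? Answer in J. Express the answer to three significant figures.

|ΔE| = 6.64×10^-18 J

E_1 = h²/(8m_eL²) = 2.459×10^-19 J.
|ΔE| = |3² − 6²|·E_1 = 27·2.459×10^-19 J = 6.64×10^-18 J.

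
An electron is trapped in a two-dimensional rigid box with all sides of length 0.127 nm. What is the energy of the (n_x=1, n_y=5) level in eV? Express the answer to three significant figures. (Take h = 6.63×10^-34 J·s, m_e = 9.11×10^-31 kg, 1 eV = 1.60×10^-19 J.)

E = 608 eV

For a 2D rectangular well E = (h²/8m_e)·Σ n_i²/L_i² = (6.63×10^-34)²/(8·9.11×10^-31) · [1²/(0.127 nm)² + 5²/(0.127 nm)²].
Evaluating gives E = 9.723×10^-17 J = 608 eV.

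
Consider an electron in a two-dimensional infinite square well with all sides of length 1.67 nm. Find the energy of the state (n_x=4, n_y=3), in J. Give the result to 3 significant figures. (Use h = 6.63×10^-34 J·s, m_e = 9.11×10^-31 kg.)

E = 5.41×10^-19 J

For a 2D rectangular well E = (h²/8m_e)·Σ n_i²/L_i² = (6.63×10^-34)²/(8·9.11×10^-31) · [4²/(1.67 nm)² + 3²/(1.67 nm)²].
Evaluating gives E = 5.41×10^-19 J.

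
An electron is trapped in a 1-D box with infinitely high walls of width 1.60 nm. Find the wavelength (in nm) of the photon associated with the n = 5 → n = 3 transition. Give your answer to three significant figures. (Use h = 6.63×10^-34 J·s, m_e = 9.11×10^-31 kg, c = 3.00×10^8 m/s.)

λ = 528 nm

E_1 = h²/(8m_eL²) = 2.356×10^-20 J, so ΔE = (5² − 3²)E_1 = 3.770×10^-19 J.
λ = hc/ΔE = (6.63×10^-34·3.00×10^8)/3.770×10^-19 = 5.28×10^-7 m = 528 nm.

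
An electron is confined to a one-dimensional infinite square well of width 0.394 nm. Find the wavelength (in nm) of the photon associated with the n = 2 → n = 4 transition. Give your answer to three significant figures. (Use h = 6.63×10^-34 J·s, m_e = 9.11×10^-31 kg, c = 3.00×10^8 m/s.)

λ = 42.7 nm

E_1 = h²/(8m_eL²) = 3.885×10^-19 J, so ΔE = (4² − 2²)E_1 = 4.662×10^-18 J.
λ = hc/ΔE = (6.63×10^-34·3.00×10^8)/4.662×10^-18 = 4.27×10^-8 m = 42.7 nm.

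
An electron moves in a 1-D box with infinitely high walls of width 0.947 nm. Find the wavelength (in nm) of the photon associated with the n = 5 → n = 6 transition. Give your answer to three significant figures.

E_1 = h²/(8m_eL²) = 6.718×10^-20 J, so ΔE = (6² − 5²)E_1 = 7.390×10^-19 J.
λ = hc/ΔE = (6.626×10^-34·2.998×10^8)/7.390×10^-19 = 2.69×10^-7 m = 269 nm.

λ = 269 nm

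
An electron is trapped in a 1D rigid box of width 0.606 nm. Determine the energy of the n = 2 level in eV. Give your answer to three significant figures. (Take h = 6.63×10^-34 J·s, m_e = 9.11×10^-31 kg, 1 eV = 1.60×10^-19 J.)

E_2 = 4.11 eV

For an infinite well E_n = n²h²/(8m_eL²), so E_1 = h²/(8m_eL²) = (6.63×10^-34)²/(8·9.11×10^-31·(6.06×10^-10 m)²) = 1.642×10^-19 J.
Then E_2 = 2²·E_1 = 4·1.642×10^-19 J = 6.568×10^-19 J.
Converting, E_2 = 6.568×10^-19 J / (1.60×10^-19 J/eV) = 4.11 eV.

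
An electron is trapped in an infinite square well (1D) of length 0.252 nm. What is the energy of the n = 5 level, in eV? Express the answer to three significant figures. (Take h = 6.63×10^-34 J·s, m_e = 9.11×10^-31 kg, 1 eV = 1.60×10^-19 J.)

E_5 = 148 eV

For an infinite well E_n = n²h²/(8m_eL²), so E_1 = h²/(8m_eL²) = (6.63×10^-34)²/(8·9.11×10^-31·(2.52×10^-10 m)²) = 9.498×10^-19 J.
Then E_5 = 5²·E_1 = 25·9.498×10^-19 J = 2.374×10^-17 J.
Converting, E_5 = 2.374×10^-17 J / (1.60×10^-19 J/eV) = 148 eV.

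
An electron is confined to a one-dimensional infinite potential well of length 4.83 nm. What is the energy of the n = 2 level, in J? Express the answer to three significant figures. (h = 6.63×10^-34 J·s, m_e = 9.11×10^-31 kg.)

For an infinite well E_n = n²h²/(8m_eL²), so E_1 = h²/(8m_eL²) = (6.63×10^-34)²/(8·9.11×10^-31·(4.83×10^-9 m)²) = 2.585×10^-21 J.
Then E_2 = 2²·E_1 = 4·2.585×10^-21 J = 1.03×10^-20 J.

E_2 = 1.03×10^-20 J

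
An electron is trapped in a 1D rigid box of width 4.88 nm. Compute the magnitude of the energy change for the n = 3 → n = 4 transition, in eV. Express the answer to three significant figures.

|ΔE| = 0.111 eV

E_1 = h²/(8m_eL²) = 2.530×10^-21 J.
|ΔE| = |3² − 4²|·E_1 = 7·2.530×10^-21 J = 1.771×10^-20 J = 0.111 eV.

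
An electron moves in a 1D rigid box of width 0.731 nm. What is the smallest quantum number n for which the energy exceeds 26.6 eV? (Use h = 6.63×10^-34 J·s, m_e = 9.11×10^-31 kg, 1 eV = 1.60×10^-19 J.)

E_1 = h²/(8m_eL²) = 1.129×10^-19 J = 0.7056 eV.
Need n² > 26.6/0.7056 = 37.70, i.e. n > 6.140.
The smallest integer satisfying this is n = 7.

n = 7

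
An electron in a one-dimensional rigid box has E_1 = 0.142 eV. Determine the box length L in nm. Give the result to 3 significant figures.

L = 1.63 nm

From E_n = n²h²/(8m_eL²), L = n·h/√(8m_eE_n).
E_1 = 0.142 eV = 2.275×10^-20 J, so L = 1·6.626×10^-34/√(8·9.109×10^-31·2.275×10^-20) = 1.63×10^-9 m = 1.63 nm.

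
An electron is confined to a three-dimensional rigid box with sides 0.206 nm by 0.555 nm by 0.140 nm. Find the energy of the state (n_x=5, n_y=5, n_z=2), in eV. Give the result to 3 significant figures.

E = 329 eV

For a 3D rectangular well E = (h²/8m_e)·Σ n_i²/L_i² = (6.626×10^-34)²/(8·9.109×10^-31) · [5²/(0.206 nm)² + 5²/(0.555 nm)² + 2²/(0.140 nm)²].
Evaluating gives E = 5.268×10^-17 J = 329 eV.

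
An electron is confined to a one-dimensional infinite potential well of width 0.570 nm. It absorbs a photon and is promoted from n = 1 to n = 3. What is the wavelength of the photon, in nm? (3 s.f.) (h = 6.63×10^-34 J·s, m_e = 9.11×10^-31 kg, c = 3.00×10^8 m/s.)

E_1 = h²/(8m_eL²) = 1.856×10^-19 J, so ΔE = (3² − 1²)E_1 = 1.485×10^-18 J.
λ = hc/ΔE = (6.63×10^-34·3.00×10^8)/1.485×10^-18 = 1.34×10^-7 m = 134 nm.

λ = 134 nm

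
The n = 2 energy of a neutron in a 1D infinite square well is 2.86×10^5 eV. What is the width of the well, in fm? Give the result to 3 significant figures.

From E_n = n²h²/(8m_nL²), L = n·h/√(8m_nE_n).
E_2 = 2.86×10^5 eV = 4.582×10^-14 J, so L = 2·6.626×10^-34/√(8·1.675×10^-27·4.582×10^-14) = 5.35×10^-14 m = 53.5 fm.

L = 53.5 fm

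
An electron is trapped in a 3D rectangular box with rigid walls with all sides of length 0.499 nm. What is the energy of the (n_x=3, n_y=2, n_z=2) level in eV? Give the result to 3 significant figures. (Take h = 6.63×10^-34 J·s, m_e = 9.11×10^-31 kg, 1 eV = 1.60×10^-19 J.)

E = 25.7 eV

For a 3D rectangular well E = (h²/8m_e)·Σ n_i²/L_i² = (6.63×10^-34)²/(8·9.11×10^-31) · [3²/(0.499 nm)² + 2²/(0.499 nm)² + 2²/(0.499 nm)²].
Evaluating gives E = 4.118×10^-18 J = 25.7 eV.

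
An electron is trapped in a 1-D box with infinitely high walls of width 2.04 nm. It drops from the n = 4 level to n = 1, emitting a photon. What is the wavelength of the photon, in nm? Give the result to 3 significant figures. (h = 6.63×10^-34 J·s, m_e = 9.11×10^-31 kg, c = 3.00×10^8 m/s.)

λ = 915 nm

E_1 = h²/(8m_eL²) = 1.449×10^-20 J, so ΔE = (4² − 1²)E_1 = 2.173×10^-19 J.
λ = hc/ΔE = (6.63×10^-34·3.00×10^8)/2.173×10^-19 = 9.15×10^-7 m = 915 nm.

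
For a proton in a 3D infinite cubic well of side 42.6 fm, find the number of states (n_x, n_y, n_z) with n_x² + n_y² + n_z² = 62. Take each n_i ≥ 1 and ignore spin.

The level has n_x² + n_y² + n_z² = 62. The ordered positive-integer solutions are (1, 5, 6), (1, 6, 5), (2, 3, 7), (2, 7, 3), (3, 2, 7), (3, 7, 2), (5, 1, 6), (5, 6, 1), (6, 1, 5), (6, 5, 1), (7, 2, 3), (7, 3, 2).
That gives 12 states.

degeneracy = 12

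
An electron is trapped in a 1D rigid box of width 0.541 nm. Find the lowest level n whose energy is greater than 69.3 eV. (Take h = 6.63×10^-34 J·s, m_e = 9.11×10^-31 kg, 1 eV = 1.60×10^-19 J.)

n = 8

E_1 = h²/(8m_eL²) = 2.061×10^-19 J = 1.288 eV.
Need n² > 69.3/1.288 = 53.80, i.e. n > 7.335.
The smallest integer satisfying this is n = 8.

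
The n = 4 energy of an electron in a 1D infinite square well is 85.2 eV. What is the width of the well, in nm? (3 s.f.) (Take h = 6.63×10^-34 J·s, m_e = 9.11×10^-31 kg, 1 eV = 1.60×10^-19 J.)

From E_n = n²h²/(8m_eL²), L = n·h/√(8m_eE_n).
E_4 = 85.2 eV = 1.363×10^-17 J, so L = 4·6.63×10^-34/√(8·9.11×10^-31·1.363×10^-17) = 2.66×10^-10 m = 0.266 nm.

L = 0.266 nm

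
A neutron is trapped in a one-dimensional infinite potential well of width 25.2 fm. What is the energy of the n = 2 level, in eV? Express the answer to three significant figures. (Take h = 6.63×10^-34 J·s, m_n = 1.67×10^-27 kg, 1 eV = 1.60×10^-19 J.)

For an infinite well E_n = n²h²/(8m_nL²), so E_1 = h²/(8m_nL²) = (6.63×10^-34)²/(8·1.67×10^-27·(2.52×10^-14 m)²) = 5.181×10^-14 J.
Then E_2 = 2²·E_1 = 4·5.181×10^-14 J = 2.072×10^-13 J.
Converting, E_2 = 2.072×10^-13 J / (1.60×10^-19 J/eV) = 1.30×10^6 eV.

E_2 = 1.30×10^6 eV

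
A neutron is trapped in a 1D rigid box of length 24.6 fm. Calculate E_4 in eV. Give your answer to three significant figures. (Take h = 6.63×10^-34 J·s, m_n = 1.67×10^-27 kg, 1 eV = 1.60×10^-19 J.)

For an infinite well E_n = n²h²/(8m_nL²), so E_1 = h²/(8m_nL²) = (6.63×10^-34)²/(8·1.67×10^-27·(2.46×10^-14 m)²) = 5.437×10^-14 J.
Then E_4 = 4²·E_1 = 16·5.437×10^-14 J = 8.699×10^-13 J.
Converting, E_4 = 8.699×10^-13 J / (1.60×10^-19 J/eV) = 5.44×10^6 eV.

E_4 = 5.44×10^6 eV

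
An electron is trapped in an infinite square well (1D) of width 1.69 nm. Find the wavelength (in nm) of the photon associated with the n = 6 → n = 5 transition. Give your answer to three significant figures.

λ = 856 nm

E_1 = h²/(8m_eL²) = 2.109×10^-20 J, so ΔE = (6² − 5²)E_1 = 2.320×10^-19 J.
λ = hc/ΔE = (6.626×10^-34·2.998×10^8)/2.320×10^-19 = 8.56×10^-7 m = 856 nm.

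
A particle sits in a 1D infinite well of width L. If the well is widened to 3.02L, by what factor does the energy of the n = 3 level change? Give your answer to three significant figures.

E_n ∝ 1/L², so the energy scales by 1/3.02² = 0.110.

0.110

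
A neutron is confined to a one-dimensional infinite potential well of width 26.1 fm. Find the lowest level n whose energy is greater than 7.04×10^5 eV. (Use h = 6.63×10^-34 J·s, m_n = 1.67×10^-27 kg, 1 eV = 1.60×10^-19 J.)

n = 2

E_1 = h²/(8m_nL²) = 4.830×10^-14 J = 3.019×10^5 eV.
Need n² > 7.04×10^5/3.019×10^5 = 2.332, i.e. n > 1.527.
The smallest integer satisfying this is n = 2.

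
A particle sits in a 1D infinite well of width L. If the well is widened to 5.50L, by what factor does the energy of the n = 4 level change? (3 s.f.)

0.0331

E_n ∝ 1/L², so the energy scales by 1/5.50² = 0.0331.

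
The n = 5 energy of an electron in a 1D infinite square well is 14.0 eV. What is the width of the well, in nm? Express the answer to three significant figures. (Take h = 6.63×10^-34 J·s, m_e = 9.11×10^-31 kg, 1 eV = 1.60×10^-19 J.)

L = 0.820 nm

From E_n = n²h²/(8m_eL²), L = n·h/√(8m_eE_n).
E_5 = 14.0 eV = 2.240×10^-18 J, so L = 5·6.63×10^-34/√(8·9.11×10^-31·2.240×10^-18) = 8.20×10^-10 m = 0.820 nm.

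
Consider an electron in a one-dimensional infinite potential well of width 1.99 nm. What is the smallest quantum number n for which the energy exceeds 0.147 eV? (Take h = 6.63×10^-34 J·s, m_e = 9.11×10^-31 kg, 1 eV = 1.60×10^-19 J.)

E_1 = h²/(8m_eL²) = 1.523×10^-20 J = 0.09519 eV.
Need n² > 0.147/0.09519 = 1.544, i.e. n > 1.243.
The smallest integer satisfying this is n = 2.

n = 2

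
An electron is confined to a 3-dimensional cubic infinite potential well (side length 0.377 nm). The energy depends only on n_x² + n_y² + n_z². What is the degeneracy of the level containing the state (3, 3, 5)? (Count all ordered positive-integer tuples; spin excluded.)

The level has n_x² + n_y² + n_z² = 43. The ordered positive-integer solutions are (3, 3, 5), (3, 5, 3), (5, 3, 3).
That gives 3 states.

degeneracy = 3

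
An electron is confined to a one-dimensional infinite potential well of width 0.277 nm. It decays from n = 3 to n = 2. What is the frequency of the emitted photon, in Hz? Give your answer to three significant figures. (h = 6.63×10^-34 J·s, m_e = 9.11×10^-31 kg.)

E_1 = h²/(8m_eL²) = 7.861×10^-19 J and ΔE = (3² − 2²)E_1 = 3.931×10^-18 J.
f = ΔE/h = 3.931×10^-18/6.63×10^-34 = 5.93×10^15 Hz.

f = 5.93×10^15 Hz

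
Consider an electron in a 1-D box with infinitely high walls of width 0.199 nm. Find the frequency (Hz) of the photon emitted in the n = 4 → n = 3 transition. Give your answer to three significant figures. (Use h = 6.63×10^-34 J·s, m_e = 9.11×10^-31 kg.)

f = 1.61×10^16 Hz

E_1 = h²/(8m_eL²) = 1.523×10^-18 J and ΔE = (4² − 3²)E_1 = 1.066×10^-17 J.
f = ΔE/h = 1.066×10^-17/6.63×10^-34 = 1.61×10^16 Hz.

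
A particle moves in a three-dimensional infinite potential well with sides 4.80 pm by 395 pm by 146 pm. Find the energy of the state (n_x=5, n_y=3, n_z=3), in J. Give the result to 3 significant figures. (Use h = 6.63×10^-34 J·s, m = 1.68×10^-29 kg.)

For a 3D rectangular well E = (h²/8m)·Σ n_i²/L_i² = (6.63×10^-34)²/(8·1.68×10^-29) · [5²/(4.80 pm)² + 3²/(395 pm)² + 3²/(146 pm)²].
Evaluating gives E = 3.55×10^-15 J.

E = 3.55×10^-15 J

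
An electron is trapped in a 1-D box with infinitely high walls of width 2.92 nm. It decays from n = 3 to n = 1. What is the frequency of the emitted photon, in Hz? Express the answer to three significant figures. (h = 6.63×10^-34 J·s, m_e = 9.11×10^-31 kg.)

E_1 = h²/(8m_eL²) = 7.074×10^-21 J and ΔE = (3² − 1²)E_1 = 5.659×10^-20 J.
f = ΔE/h = 5.659×10^-20/6.63×10^-34 = 8.54×10^13 Hz.

f = 8.54×10^13 Hz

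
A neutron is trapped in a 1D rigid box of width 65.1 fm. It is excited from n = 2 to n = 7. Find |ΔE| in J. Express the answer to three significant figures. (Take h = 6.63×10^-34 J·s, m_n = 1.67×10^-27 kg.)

E_1 = h²/(8m_nL²) = 7.764×10^-15 J.
|ΔE| = |2² − 7²|·E_1 = 45·7.764×10^-15 J = 3.49×10^-13 J.

|ΔE| = 3.49×10^-13 J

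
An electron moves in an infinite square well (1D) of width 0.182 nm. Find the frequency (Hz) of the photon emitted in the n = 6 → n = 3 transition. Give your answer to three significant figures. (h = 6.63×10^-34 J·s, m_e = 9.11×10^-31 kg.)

E_1 = h²/(8m_eL²) = 1.821×10^-18 J and ΔE = (6² − 3²)E_1 = 4.917×10^-17 J.
f = ΔE/h = 4.917×10^-17/6.63×10^-34 = 7.42×10^16 Hz.

f = 7.42×10^16 Hz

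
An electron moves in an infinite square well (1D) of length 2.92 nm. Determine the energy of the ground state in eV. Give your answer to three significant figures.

For an infinite well E_n = n²h²/(8m_eL²), so E_1 = h²/(8m_eL²) = (6.626×10^-34)²/(8·9.109×10^-31·(2.92×10^-9 m)²) = 7.066×10^-21 J.
Converting, E_1 = 7.066×10^-21 J / (1.602×10^-19 J/eV) = 0.0441 eV.

E_1 = 0.0441 eV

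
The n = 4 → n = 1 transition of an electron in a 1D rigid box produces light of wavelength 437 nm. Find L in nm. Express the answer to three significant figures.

The photon carries ΔE = hc/λ = 6.626×10^-34·2.998×10^8/4.37×10^-7 m = 4.546×10^-19 J.
Since ΔE = (4² − 1²)E_1, E_1 = 3.031×10^-20 J, and L = h/√(8m_eE_1) = 1.41×10^-9 m = 1.41 nm.

L = 1.41 nm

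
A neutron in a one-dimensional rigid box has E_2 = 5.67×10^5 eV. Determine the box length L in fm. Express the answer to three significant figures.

From E_n = n²h²/(8m_nL²), L = n·h/√(8m_nE_n).
E_2 = 5.67×10^5 eV = 9.083×10^-14 J, so L = 2·6.626×10^-34/√(8·1.675×10^-27·9.083×10^-14) = 3.80×10^-14 m = 38.0 fm.

L = 38.0 fm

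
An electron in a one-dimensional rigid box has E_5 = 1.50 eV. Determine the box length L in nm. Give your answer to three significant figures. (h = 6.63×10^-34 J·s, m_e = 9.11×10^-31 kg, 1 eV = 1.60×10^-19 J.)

L = 2.51 nm

From E_n = n²h²/(8m_eL²), L = n·h/√(8m_eE_n).
E_5 = 1.50 eV = 2.400×10^-19 J, so L = 5·6.63×10^-34/√(8·9.11×10^-31·2.400×10^-19) = 2.51×10^-9 m = 2.51 nm.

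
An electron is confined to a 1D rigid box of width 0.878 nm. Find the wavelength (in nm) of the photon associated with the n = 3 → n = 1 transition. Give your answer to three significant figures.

λ = 318 nm

E_1 = h²/(8m_eL²) = 7.815×10^-20 J, so ΔE = (3² − 1²)E_1 = 6.252×10^-19 J.
λ = hc/ΔE = (6.626×10^-34·2.998×10^8)/6.252×10^-19 = 3.18×10^-7 m = 318 nm.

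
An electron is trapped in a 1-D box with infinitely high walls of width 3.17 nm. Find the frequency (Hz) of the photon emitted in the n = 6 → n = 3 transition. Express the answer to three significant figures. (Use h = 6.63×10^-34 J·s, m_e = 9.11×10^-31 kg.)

f = 2.44×10^14 Hz

E_1 = h²/(8m_eL²) = 6.002×10^-21 J and ΔE = (6² − 3²)E_1 = 1.621×10^-19 J.
f = ΔE/h = 1.621×10^-19/6.63×10^-34 = 2.44×10^14 Hz.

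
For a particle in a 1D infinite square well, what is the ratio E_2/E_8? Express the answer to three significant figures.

0.0625

E_n ∝ n², so E_2/E_8 = 2²/8² = 4/64 = 0.0625.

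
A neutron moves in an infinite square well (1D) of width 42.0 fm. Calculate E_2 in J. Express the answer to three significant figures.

E_2 = 7.43×10^-14 J

For an infinite well E_n = n²h²/(8m_nL²), so E_1 = h²/(8m_nL²) = (6.626×10^-34)²/(8·1.675×10^-27·(4.20×10^-14 m)²) = 1.857×10^-14 J.
Then E_2 = 2²·E_1 = 4·1.857×10^-14 J = 7.43×10^-14 J.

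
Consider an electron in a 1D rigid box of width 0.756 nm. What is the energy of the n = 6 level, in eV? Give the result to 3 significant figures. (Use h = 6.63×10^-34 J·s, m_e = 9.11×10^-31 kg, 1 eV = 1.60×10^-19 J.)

For an infinite well E_n = n²h²/(8m_eL²), so E_1 = h²/(8m_eL²) = (6.63×10^-34)²/(8·9.11×10^-31·(7.56×10^-10 m)²) = 1.055×10^-19 J.
Then E_6 = 6²·E_1 = 36·1.055×10^-19 J = 3.798×10^-18 J.
Converting, E_6 = 3.798×10^-18 J / (1.60×10^-19 J/eV) = 23.7 eV.

E_6 = 23.7 eV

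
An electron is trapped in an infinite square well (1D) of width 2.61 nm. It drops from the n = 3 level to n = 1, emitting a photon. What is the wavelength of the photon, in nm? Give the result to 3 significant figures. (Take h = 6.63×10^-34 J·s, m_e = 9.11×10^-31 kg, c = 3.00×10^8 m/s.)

λ = 2.81×10^3 nm

E_1 = h²/(8m_eL²) = 8.854×10^-21 J, so ΔE = (3² − 1²)E_1 = 7.083×10^-20 J.
λ = hc/ΔE = (6.63×10^-34·3.00×10^8)/7.083×10^-20 = 2.81×10^-6 m = 2.81×10^3 nm.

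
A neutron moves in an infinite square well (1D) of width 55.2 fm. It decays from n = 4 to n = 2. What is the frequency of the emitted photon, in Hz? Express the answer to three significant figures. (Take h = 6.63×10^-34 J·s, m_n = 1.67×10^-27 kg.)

E_1 = h²/(8m_nL²) = 1.080×10^-14 J and ΔE = (4² − 2²)E_1 = 1.296×10^-13 J.
f = ΔE/h = 1.296×10^-13/6.63×10^-34 = 1.95×10^20 Hz.

f = 1.95×10^20 Hz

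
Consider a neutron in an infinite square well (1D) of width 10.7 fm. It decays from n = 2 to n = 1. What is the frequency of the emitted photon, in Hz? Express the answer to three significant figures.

f = 1.30×10^21 Hz

E_1 = h²/(8m_nL²) = 2.862×10^-13 J and ΔE = (2² − 1²)E_1 = 8.586×10^-13 J.
f = ΔE/h = 8.586×10^-13/6.626×10^-34 = 1.30×10^21 Hz.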